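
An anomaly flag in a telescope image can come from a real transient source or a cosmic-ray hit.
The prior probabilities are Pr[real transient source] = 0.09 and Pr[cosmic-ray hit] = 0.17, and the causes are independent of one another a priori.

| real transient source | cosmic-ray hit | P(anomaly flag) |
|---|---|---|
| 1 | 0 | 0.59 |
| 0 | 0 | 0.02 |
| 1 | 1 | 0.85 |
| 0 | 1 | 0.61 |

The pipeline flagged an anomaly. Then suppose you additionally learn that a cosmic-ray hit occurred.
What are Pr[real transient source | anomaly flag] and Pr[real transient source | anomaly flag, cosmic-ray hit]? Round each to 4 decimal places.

Weight on real transient source=true, given the evidence: 0.044073 + 0.013005 = 0.057078
Normalizer over all consistent configurations: 0.02×0.91×0.83 + 0.61×0.91×0.17 + 0.59×0.09×0.83 + 0.85×0.09×0.17 = 0.166551
Posterior = 0.057078 / 0.166551 ≈ 0.3427

Now also conditioning on cosmic-ray hit=true:
By total probability over both values of real transient source:
  P(anomaly flag | cosmic-ray hit) = 0.61*0.91 + 0.85*0.09
        = 0.555100 + 0.076500 = 0.631600
Configurations with real transient source contribute 0.076500, so
  P(real transient source | anomaly flag, cosmic-ray hit) = 0.076500 / 0.631600 ≈ 0.1211

Pr[real transient source | anomaly flag] ≈ 0.3427; Pr[real transient source | anomaly flag, cosmic-ray hit] ≈ 0.1211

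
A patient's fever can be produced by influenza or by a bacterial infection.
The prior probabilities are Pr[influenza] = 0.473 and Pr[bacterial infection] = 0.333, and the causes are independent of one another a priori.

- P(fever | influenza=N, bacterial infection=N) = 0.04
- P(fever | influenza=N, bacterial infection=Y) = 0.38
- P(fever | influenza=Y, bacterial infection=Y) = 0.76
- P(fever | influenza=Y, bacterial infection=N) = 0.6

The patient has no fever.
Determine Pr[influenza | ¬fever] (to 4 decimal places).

P(¬fever) = 0.96×0.527×0.667 + 0.62×0.527×0.333 + 0.4×0.473×0.667 + 0.24×0.473×0.333 = 0.337449 + 0.108804 + 0.126196 + 0.037802 = 0.610251
Restricting to configurations with influenza present: 0.126196 + 0.037802 = 0.163998.
P(influenza | ¬fever) = 0.163998 / 0.610251 ≈ 0.2687

Pr[influenza | ¬fever] ≈ 0.2687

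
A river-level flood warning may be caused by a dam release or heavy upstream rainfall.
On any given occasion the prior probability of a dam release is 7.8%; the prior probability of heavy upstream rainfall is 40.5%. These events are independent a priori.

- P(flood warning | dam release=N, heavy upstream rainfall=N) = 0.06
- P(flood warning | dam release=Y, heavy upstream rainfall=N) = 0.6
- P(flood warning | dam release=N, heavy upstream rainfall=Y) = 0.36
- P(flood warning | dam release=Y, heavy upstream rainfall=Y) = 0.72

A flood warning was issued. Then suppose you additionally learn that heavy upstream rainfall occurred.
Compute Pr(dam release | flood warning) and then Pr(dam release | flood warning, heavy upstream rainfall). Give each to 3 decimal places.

Pr(dam release | flood warning) ≈ 0.232; Pr(dam release | flood warning, heavy upstream rainfall) ≈ 0.145

By total probability over the 4 (dam release, heavy upstream rainfall) configurations:
  P(flood warning) = 0.06·0.922·0.595 + 0.36·0.922·0.405 + 0.6·0.078·0.595 + 0.72·0.078·0.405
        = 0.032915 + 0.134428 + 0.027846 + 0.022745 = 0.217934
The terms with dam release present sum to 0.050591, so
  P(dam release | flood warning) = 0.050591 / 0.217934 ≈ 0.232

Now condition on the additional information:
P(flood warning | heavy upstream rainfall) = 0.36×0.922 + 0.72×0.078 = 0.331920 + 0.056160 = 0.388080
Restricting to configurations with dam release present: 0.72×0.078 = 0.056160.
P(dam release | flood warning, heavy upstream rainfall) = 0.056160 / 0.388080 ≈ 0.145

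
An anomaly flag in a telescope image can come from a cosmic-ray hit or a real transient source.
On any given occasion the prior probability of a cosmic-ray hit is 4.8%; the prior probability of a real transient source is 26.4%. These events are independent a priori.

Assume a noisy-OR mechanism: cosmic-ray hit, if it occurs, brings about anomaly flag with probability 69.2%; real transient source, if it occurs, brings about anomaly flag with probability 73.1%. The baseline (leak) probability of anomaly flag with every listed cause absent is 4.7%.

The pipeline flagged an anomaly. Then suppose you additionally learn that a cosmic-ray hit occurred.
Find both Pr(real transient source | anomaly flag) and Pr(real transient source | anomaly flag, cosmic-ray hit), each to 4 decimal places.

Under noisy-OR, P(anomaly flag | causes) = 1 − (1−0.047)·∏(1−qᵢ) over the active causes.
Numerator (weight on configurations with real transient source): 0.186898 + 0.011671 = 0.198569
The normalizing constant is 0.047×0.952×0.736 + 0.743643×0.952×0.264 + 0.706476×0.048×0.736 + 0.921042×0.048×0.264 = 0.256459
Posterior = 0.198569 / 0.256459 ≈ 0.7743

Now condition on the additional information:
Weight on real transient source=true, given the evidence: 0.921042·0.264 = 0.243155
Denominator P(anomaly flag | cosmic-ray hit): 0.706476·0.736 + 0.921042·0.264 = 0.763121
P(real transient source | anomaly flag, cosmic-ray hit) = 0.243155/0.763121 ≈ 0.3186

Pr(real transient source | anomaly flag) ≈ 0.7743; Pr(real transient source | anomaly flag, cosmic-ray hit) ≈ 0.3186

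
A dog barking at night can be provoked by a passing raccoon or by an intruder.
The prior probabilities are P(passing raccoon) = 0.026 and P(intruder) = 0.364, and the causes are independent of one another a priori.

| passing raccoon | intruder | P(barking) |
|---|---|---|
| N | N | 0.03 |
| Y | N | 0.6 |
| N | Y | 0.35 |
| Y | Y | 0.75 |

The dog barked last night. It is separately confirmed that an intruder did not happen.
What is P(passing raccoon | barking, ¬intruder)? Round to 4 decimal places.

Sum P(barking|·) weighted by the priors over both values of passing raccoon:
  P(barking | ¬intruder) = 0.03·0.974 + 0.6·0.026
        = 0.029220 + 0.015600 = 0.044820
Keeping only the passing raccoon-present terms gives 0.015600, so
  P(passing raccoon | barking, ¬intruder) = 0.015600 / 0.044820 ≈ 0.3481

P(passing raccoon | barking, ¬intruder) ≈ 0.3481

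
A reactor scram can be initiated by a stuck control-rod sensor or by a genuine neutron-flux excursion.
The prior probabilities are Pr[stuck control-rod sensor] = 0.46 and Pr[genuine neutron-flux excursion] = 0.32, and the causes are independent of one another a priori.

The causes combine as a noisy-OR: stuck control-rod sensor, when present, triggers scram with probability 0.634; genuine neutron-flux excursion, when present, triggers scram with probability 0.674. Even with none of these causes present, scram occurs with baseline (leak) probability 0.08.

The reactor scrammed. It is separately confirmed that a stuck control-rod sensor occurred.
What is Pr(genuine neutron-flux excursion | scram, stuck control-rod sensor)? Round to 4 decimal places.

Under noisy-OR, P(scram | causes) = 1 − (1−0.08)·∏(1−qᵢ) over the active causes.
Sum P(scram|·) weighted by the priors over both values of genuine neutron-flux excursion:
  P(scram | stuck control-rod sensor) = 0.66328·0.68 + 0.890229·0.32
        = 0.451030 + 0.284873 = 0.735903
The terms with genuine neutron-flux excursion present sum to 0.284873, so
  P(genuine neutron-flux excursion | scram, stuck control-rod sensor) = 0.284873 / 0.735903 ≈ 0.3871

Pr(genuine neutron-flux excursion | scram, stuck control-rod sensor) ≈ 0.3871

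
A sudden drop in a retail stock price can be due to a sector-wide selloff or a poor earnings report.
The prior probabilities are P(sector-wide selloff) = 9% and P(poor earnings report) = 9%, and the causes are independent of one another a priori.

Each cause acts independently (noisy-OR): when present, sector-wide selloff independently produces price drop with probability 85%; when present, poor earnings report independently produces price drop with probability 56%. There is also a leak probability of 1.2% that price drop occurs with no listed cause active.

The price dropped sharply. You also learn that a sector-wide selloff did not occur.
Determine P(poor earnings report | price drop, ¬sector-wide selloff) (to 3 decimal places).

Under noisy-OR, P(price drop | causes) = 1 − (1−0.012)·∏(1−qᵢ) over the active causes.
Enumerate both values of poor earnings report and weight by the priors:
  P(price drop | ¬sector-wide selloff) = 0.012*0.91 + 0.56528*0.09
        = 0.010920 + 0.050875 = 0.061795
Configurations with poor earnings report contribute 0.050875, so
  P(poor earnings report | price drop, ¬sector-wide selloff) = 0.050875 / 0.061795 ≈ 0.823

P(poor earnings report | price drop, ¬sector-wide selloff) ≈ 0.823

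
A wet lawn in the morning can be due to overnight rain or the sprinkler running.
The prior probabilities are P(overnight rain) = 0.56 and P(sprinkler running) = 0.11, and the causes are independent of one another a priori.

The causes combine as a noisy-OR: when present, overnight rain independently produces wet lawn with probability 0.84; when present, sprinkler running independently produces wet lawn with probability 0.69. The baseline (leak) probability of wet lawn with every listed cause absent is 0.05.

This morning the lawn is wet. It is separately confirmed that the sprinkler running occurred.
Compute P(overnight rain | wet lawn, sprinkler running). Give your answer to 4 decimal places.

Under noisy-OR, P(wet lawn | causes) = 1 − (1−0.05)·∏(1−qᵢ) over the active causes.
Sum P(wet lawn|·) weighted by the priors over both values of overnight rain:
  P(wet lawn | sprinkler running) = 0.7055×0.44 + 0.95288×0.56
        = 0.310420 + 0.533613 = 0.844033
The terms with overnight rain present sum to 0.533613, so
  P(overnight rain | wet lawn, sprinkler running) = 0.533613 / 0.844033 ≈ 0.6322

P(overnight rain | wet lawn, sprinkler running) ≈ 0.6322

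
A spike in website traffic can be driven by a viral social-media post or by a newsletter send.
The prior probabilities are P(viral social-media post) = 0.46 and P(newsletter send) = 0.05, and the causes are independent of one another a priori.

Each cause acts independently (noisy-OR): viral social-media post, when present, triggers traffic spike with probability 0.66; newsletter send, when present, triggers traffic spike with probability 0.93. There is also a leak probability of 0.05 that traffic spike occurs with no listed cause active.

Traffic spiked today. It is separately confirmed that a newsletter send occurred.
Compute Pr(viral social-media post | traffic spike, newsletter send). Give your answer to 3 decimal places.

Pr(viral social-media post | traffic spike, newsletter send) ≈ 0.471

Under noisy-OR, P(traffic spike | causes) = 1 − (1−0.05)·∏(1−qᵢ) over the active causes.
Weight on viral social-media post=true, given the evidence: 0.97739×0.46 = 0.449599
Normalizer over all consistent configurations: 0.9335×0.54 + 0.97739×0.46 = 0.953689
Posterior = 0.449599 / 0.953689 ≈ 0.471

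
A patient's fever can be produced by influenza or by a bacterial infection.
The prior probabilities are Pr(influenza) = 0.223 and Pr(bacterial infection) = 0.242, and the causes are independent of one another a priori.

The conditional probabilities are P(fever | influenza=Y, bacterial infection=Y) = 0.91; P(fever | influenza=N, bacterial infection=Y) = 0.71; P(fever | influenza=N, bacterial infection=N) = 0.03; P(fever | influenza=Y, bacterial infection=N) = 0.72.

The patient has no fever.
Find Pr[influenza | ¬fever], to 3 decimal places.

Pr[influenza | ¬fever] ≈ 0.077

Sum P(¬fever|·) weighted by the priors over the 4 (influenza, bacterial infection) configurations:
  P(¬fever) = 0.97*0.777*0.758 + 0.29*0.777*0.242 + 0.28*0.223*0.758 + 0.09*0.223*0.242
        = 0.571297 + 0.054530 + 0.047330 + 0.004857 = 0.678014
The terms with influenza present sum to 0.052187, so
  P(influenza | ¬fever) = 0.052187 / 0.678014 ≈ 0.077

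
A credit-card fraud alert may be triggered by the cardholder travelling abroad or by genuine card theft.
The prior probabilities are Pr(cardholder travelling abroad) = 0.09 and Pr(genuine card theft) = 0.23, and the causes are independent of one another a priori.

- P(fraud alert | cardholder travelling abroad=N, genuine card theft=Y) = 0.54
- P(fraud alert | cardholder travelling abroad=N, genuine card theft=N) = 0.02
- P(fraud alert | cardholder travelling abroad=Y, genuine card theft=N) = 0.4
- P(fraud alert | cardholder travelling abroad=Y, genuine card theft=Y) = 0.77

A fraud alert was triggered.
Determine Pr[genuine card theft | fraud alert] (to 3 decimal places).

Pr[genuine card theft | fraud alert] ≈ 0.756

P(fraud alert) = 0.02·0.91·0.77 + 0.54·0.91·0.23 + 0.4·0.09·0.77 + 0.77·0.09·0.23 = 0.014014 + 0.113022 + 0.027720 + 0.015939 = 0.170695
The genuine card theft-present share is 0.113022 + 0.015939 = 0.128961.
P(genuine card theft | fraud alert) = 0.128961 / 0.170695 ≈ 0.756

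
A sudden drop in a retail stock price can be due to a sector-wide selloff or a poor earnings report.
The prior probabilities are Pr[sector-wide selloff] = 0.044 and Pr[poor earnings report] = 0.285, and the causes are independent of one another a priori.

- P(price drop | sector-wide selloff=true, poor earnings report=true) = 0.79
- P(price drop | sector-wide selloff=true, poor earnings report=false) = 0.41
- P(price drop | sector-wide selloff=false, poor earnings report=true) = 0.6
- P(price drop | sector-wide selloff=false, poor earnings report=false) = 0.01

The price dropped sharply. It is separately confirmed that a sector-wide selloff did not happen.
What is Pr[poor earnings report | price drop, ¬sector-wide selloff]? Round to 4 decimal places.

P(price drop | ¬sector-wide selloff) = 0.01×0.715 + 0.6×0.285 = 0.007150 + 0.171000 = 0.178150
The poor earnings report-present share is 0.6×0.285 = 0.171000.
P(poor earnings report | price drop, ¬sector-wide selloff) = 0.171000 / 0.178150 ≈ 0.9599

Pr[poor earnings report | price drop, ¬sector-wide selloff] ≈ 0.9599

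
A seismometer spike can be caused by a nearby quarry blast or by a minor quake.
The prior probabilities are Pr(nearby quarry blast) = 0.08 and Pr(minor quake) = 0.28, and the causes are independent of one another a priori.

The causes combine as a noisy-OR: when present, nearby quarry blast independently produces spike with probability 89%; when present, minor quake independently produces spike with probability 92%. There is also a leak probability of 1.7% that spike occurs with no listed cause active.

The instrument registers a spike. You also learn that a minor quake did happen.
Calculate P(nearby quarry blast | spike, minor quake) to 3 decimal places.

P(nearby quarry blast | spike, minor quake) ≈ 0.086

Under noisy-OR, P(spike | causes) = 1 − (1−0.017)·∏(1−qᵢ) over the active causes.
P(spike | minor quake) = 0.92136·0.92 + 0.99135·0.08 = 0.847651 + 0.079308 = 0.926959
The nearby quarry blast-present share is 0.99135·0.08 = 0.079308.
So P(nearby quarry blast | spike, minor quake) = 0.079308/0.926959 ≈ 0.086.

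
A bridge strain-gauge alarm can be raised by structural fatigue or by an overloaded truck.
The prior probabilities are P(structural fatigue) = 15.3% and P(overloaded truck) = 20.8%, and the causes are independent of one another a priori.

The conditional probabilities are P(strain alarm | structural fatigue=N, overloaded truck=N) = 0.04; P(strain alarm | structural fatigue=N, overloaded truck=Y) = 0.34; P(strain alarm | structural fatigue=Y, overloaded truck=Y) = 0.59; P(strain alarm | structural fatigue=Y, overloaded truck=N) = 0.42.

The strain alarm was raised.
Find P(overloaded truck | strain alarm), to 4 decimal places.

Weight on overloaded truck=true, given the evidence: 0.059900 + 0.018776 = 0.078676
The normalizing constant is 0.04·0.847·0.792 + 0.34·0.847·0.208 + 0.42·0.153·0.792 + 0.59·0.153·0.208 = 0.156403
P(overloaded truck | strain alarm) = 0.078676/0.156403 ≈ 0.5030

P(overloaded truck | strain alarm) ≈ 0.5030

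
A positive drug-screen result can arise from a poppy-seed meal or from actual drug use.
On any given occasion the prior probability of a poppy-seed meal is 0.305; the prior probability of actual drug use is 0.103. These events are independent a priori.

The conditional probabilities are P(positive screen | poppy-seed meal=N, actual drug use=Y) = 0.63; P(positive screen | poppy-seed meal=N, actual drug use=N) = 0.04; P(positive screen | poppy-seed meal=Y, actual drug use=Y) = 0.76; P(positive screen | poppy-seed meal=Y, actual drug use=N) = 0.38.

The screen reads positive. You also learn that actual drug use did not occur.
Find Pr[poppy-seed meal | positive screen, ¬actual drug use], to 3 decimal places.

Pr[poppy-seed meal | positive screen, ¬actual drug use] ≈ 0.807

Weight on poppy-seed meal=true, given the evidence: 0.38·0.305 = 0.115900
Normalizer over all consistent configurations: 0.04·0.695 + 0.38·0.305 = 0.143700
P(poppy-seed meal | positive screen, ¬actual drug use) = 0.115900/0.143700 ≈ 0.807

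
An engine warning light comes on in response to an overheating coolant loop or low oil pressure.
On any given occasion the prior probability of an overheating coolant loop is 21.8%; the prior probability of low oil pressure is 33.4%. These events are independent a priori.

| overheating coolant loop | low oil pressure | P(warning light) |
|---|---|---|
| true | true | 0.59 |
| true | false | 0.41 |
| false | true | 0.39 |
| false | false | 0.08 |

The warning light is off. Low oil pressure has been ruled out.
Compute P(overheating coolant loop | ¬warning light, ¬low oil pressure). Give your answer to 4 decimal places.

For the numerator, keep only overheating coolant loop=true terms: 0.59*0.218 = 0.128620
Denominator P(¬warning light | ¬low oil pressure): 0.92*0.782 + 0.59*0.218 = 0.848060
Posterior = 0.128620 / 0.848060 ≈ 0.1517

P(overheating coolant loop | ¬warning light, ¬low oil pressure) ≈ 0.1517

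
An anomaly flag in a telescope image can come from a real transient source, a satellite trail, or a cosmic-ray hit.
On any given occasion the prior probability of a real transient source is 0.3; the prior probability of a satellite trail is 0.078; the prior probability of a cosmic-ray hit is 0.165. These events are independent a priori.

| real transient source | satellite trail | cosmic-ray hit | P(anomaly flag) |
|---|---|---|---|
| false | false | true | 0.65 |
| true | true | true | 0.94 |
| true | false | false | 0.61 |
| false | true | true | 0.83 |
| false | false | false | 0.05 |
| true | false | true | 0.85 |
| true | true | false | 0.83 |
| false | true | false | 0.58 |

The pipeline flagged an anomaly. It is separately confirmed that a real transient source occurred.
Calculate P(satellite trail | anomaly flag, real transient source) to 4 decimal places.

P(anomaly flag | real transient source) = 0.61×0.922×0.835 + 0.85×0.922×0.165 + 0.83×0.078×0.835 + 0.94×0.078×0.165 = 0.469621 + 0.129311 + 0.054058 + 0.012098 = 0.665088
Restricting to configurations with satellite trail present: 0.054058 + 0.012098 = 0.066156.
P(satellite trail | anomaly flag, real transient source) = 0.066156 / 0.665088 ≈ 0.0995

P(satellite trail | anomaly flag, real transient source) ≈ 0.0995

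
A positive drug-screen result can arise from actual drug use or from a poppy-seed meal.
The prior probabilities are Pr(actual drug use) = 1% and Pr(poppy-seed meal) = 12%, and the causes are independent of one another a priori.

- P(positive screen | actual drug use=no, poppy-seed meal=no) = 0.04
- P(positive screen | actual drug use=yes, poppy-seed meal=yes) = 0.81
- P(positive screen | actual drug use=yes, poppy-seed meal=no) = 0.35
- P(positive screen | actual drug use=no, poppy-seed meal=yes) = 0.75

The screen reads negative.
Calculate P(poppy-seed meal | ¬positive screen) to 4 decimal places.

Weight on poppy-seed meal=true, given the evidence: 0.029700 + 0.000228 = 0.029928
The normalizing constant is 0.96·0.99·0.88 + 0.25·0.99·0.12 + 0.65·0.01·0.88 + 0.19·0.01·0.12 = 0.872000
Posterior = 0.029928 / 0.872000 ≈ 0.0343

P(poppy-seed meal | ¬positive screen) ≈ 0.0343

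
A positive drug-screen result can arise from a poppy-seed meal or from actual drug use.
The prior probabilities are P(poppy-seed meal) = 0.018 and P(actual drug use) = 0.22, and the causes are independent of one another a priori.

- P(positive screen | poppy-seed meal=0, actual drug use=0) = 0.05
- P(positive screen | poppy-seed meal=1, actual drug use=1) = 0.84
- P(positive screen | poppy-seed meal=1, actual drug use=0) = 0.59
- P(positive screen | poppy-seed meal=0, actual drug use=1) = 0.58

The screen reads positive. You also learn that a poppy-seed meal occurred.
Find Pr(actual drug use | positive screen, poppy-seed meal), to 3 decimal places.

P(positive screen | poppy-seed meal) = 0.59×0.78 + 0.84×0.22 = 0.460200 + 0.184800 = 0.645000
Of this, 0.184800 comes from 0.84×0.22 (the actual drug use=true cases).
Hence the posterior is 0.184800/0.645000 ≈ 0.287.

Pr(actual drug use | positive screen, poppy-seed meal) ≈ 0.287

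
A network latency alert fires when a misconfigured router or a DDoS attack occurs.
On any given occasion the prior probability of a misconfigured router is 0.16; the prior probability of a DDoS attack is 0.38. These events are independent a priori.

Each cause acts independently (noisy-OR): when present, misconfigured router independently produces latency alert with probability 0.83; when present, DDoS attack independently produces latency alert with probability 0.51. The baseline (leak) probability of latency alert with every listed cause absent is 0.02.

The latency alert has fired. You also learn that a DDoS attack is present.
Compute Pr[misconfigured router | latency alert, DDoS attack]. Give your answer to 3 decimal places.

Pr[misconfigured router | latency alert, DDoS attack] ≈ 0.252

Under noisy-OR, P(latency alert | causes) = 1 − (1−0.02)·∏(1−qᵢ) over the active causes.
P(latency alert | DDoS attack) = 0.5198·0.84 + 0.918366·0.16 = 0.436632 + 0.146939 = 0.583571
Of this, 0.146939 comes from 0.918366·0.16 (the misconfigured router=true cases).
Hence the posterior is 0.146939/0.583571 ≈ 0.252.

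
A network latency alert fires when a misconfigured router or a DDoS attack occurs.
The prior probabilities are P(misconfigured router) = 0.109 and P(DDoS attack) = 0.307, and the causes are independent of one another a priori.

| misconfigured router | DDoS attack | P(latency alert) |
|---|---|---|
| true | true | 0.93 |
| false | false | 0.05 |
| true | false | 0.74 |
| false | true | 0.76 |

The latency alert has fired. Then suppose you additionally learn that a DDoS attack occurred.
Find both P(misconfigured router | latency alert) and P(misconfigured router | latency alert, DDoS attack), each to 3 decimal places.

P(misconfigured router | latency alert) ≈ 0.267; P(misconfigured router | latency alert, DDoS attack) ≈ 0.130

P(latency alert) = 0.05×0.891×0.693 + 0.76×0.891×0.307 + 0.74×0.109×0.693 + 0.93×0.109×0.307 = 0.030873 + 0.207888 + 0.055897 + 0.031121 = 0.325779
The misconfigured router-present share is 0.055897 + 0.031121 = 0.087018.
P(misconfigured router | latency alert) = 0.087018 / 0.325779 ≈ 0.267

Now condition on the additional information:
P(latency alert | DDoS attack) = 0.76*0.891 + 0.93*0.109 = 0.677160 + 0.101370 = 0.778530
Restricting to configurations with misconfigured router present: 0.93*0.109 = 0.101370.
Hence the posterior is 0.101370/0.778530 ≈ 0.130.
— DDoS attack explains away the evidence for misconfigured router.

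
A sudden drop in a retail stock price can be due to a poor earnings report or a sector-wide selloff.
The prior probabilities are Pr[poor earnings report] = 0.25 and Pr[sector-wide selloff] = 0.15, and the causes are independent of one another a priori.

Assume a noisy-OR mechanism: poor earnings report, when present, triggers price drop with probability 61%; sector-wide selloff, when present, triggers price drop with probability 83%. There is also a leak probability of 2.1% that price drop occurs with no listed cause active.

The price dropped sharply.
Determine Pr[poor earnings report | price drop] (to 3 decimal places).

Under noisy-OR, P(price drop | causes) = 1 − (1−0.021)·∏(1−qᵢ) over the active causes.
P(price drop) = 0.021×0.75×0.85 + 0.83357×0.75×0.15 + 0.61819×0.25×0.85 + 0.935092×0.25×0.15 = 0.013388 + 0.093777 + 0.131365 + 0.035066 = 0.273596
Of this, 0.166431 comes from 0.131365 + 0.035066 (the poor earnings report=true cases).
Hence the posterior is 0.166431/0.273596 ≈ 0.608.

Pr[poor earnings report | price drop] ≈ 0.608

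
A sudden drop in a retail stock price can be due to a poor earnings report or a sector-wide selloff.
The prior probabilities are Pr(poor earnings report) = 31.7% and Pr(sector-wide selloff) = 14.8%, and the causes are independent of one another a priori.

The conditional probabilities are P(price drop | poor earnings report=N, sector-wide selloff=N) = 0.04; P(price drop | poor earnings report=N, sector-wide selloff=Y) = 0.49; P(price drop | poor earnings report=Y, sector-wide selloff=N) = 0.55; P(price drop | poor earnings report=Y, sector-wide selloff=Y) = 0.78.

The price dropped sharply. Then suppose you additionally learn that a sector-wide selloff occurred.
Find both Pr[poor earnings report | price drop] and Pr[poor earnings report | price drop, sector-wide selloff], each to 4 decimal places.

Enumerate the 4 (poor earnings report, sector-wide selloff) configurations and weight by the priors:
  P(price drop) = 0.04*0.683*0.852 + 0.49*0.683*0.148 + 0.55*0.317*0.852 + 0.78*0.317*0.148
        = 0.023277 + 0.049531 + 0.148546 + 0.036594 = 0.257948
Keeping only the poor earnings report-present terms gives 0.185140, so
  P(poor earnings report | price drop) = 0.185140 / 0.257948 ≈ 0.7177

With the extra evidence:
P(price drop | sector-wide selloff) = 0.49×0.683 + 0.78×0.317 = 0.334670 + 0.247260 = 0.581930
Restricting to configurations with poor earnings report present: 0.78×0.317 = 0.247260.
P(poor earnings report | price drop, sector-wide selloff) = 0.247260 / 0.581930 ≈ 0.4249
The drop from 0.7177 to 0.4249 is the explaining-away (discounting) effect.

Pr[poor earnings report | price drop] ≈ 0.7177; Pr[poor earnings report | price drop, sector-wide selloff] ≈ 0.4249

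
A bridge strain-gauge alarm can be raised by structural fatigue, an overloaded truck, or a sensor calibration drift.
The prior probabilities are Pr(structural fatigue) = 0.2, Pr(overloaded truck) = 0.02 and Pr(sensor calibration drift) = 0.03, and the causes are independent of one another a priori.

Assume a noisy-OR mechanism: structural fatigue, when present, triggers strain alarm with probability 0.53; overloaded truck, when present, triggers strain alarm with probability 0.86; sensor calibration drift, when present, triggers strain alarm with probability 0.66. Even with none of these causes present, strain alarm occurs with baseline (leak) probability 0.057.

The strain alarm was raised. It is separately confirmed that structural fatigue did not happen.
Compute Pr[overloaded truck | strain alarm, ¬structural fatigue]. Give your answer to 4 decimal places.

Under noisy-OR, P(strain alarm | causes) = 1 − (1−0.057)·∏(1−qᵢ) over the active causes.
Weight on overloaded truck=true, given the evidence: 0.016839 + 0.000573 = 0.017412
The normalizing constant is 0.057*0.98*0.97 + 0.67938*0.98*0.03 + 0.86798*0.02*0.97 + 0.955113*0.02*0.03 = 0.091570
Posterior = 0.017412 / 0.091570 ≈ 0.1901

Pr[overloaded truck | strain alarm, ¬structural fatigue] ≈ 0.1901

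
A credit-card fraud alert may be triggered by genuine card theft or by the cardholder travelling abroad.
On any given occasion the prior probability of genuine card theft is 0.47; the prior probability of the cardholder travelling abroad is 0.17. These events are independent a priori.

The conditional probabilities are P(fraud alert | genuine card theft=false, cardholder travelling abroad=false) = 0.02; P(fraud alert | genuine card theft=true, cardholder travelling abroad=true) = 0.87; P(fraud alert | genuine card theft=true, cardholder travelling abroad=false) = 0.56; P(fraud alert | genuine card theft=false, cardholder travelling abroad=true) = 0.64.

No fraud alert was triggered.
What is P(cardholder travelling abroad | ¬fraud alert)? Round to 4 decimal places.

P(¬fraud alert) = 0.98·0.53·0.83 + 0.36·0.53·0.17 + 0.44·0.47·0.83 + 0.13·0.47·0.17 = 0.431102 + 0.032436 + 0.171644 + 0.010387 = 0.645569
Of this, 0.042823 comes from 0.032436 + 0.010387 (the cardholder travelling abroad=true cases).
Hence the posterior is 0.042823/0.645569 ≈ 0.0663.

P(cardholder travelling abroad | ¬fraud alert) ≈ 0.0663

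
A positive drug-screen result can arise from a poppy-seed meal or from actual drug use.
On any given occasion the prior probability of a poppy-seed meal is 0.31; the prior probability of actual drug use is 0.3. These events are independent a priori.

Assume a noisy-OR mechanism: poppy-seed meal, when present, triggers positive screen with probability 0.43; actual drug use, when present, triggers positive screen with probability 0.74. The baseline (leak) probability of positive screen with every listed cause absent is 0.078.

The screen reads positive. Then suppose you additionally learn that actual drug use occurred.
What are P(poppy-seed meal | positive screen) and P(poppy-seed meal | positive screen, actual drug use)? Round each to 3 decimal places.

P(poppy-seed meal | positive screen) ≈ 0.484; P(poppy-seed meal | positive screen, actual drug use) ≈ 0.338

Under noisy-OR, P(positive screen | causes) = 1 − (1−0.078)·∏(1−qᵢ) over the active causes.
P(positive screen) = 0.078×0.69×0.7 + 0.76028×0.69×0.3 + 0.47446×0.31×0.7 + 0.86336×0.31×0.3 = 0.037674 + 0.157378 + 0.102958 + 0.080292 = 0.378302
The poppy-seed meal-present share is 0.102958 + 0.080292 = 0.183250.
P(poppy-seed meal | positive screen) = 0.183250 / 0.378302 ≈ 0.484

Now also conditioning on actual drug use=true:
Enumerate both values of poppy-seed meal and weight by the priors:
  P(positive screen | actual drug use) = 0.76028·0.69 + 0.86336·0.31
        = 0.524593 + 0.267642 = 0.792235
Keeping only the poppy-seed meal-present terms gives 0.267642, so
  P(poppy-seed meal | positive screen, actual drug use) = 0.267642 / 0.792235 ≈ 0.338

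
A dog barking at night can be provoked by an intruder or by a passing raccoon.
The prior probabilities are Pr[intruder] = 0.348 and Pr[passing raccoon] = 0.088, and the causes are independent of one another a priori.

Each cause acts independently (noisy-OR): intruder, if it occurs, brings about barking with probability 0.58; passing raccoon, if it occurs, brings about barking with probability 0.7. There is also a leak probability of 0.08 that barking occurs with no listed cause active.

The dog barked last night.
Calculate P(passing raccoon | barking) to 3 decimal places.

Under noisy-OR, P(barking | causes) = 1 − (1−0.08)·∏(1−qᵢ) over the active causes.
By total probability over the 4 (intruder, passing raccoon) configurations:
  P(barking) = 0.08×0.652×0.912 + 0.724×0.652×0.088 + 0.6136×0.348×0.912 + 0.88408×0.348×0.088
        = 0.047570 + 0.041540 + 0.194742 + 0.027074 = 0.310926
Configurations with passing raccoon contribute 0.068614, so
  P(passing raccoon | barking) = 0.068614 / 0.310926 ≈ 0.221

P(passing raccoon | barking) ≈ 0.221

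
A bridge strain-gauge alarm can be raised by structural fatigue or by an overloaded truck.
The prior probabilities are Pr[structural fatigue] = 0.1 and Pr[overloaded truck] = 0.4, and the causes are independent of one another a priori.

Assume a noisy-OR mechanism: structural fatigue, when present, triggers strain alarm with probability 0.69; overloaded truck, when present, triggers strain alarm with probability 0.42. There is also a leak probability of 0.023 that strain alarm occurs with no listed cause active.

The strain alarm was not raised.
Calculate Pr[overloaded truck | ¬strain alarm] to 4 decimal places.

Pr[overloaded truck | ¬strain alarm] ≈ 0.2788

Under noisy-OR, P(strain alarm | causes) = 1 − (1−0.023)·∏(1−qᵢ) over the active causes.
P(¬strain alarm) = 0.977·0.9·0.6 + 0.56666·0.9·0.4 + 0.30287·0.1·0.6 + 0.175665·0.1·0.4 = 0.527580 + 0.203998 + 0.018172 + 0.007027 = 0.756777
The overloaded truck-present share is 0.203998 + 0.007027 = 0.211025.
Hence the posterior is 0.211025/0.756777 ≈ 0.2788.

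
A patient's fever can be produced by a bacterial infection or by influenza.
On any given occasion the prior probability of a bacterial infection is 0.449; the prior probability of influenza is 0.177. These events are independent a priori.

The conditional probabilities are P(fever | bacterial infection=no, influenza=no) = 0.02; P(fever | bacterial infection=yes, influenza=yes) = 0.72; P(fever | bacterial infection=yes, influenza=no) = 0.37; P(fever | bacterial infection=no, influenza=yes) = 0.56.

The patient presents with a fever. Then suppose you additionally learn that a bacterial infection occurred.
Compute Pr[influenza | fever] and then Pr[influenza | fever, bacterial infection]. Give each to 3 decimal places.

Pr[influenza | fever] ≈ 0.434; Pr[influenza | fever, bacterial infection] ≈ 0.295

Numerator (weight on configurations with influenza): 0.054615 + 0.057221 = 0.111836
The normalizing constant is 0.02*0.551*0.823 + 0.56*0.551*0.177 + 0.37*0.449*0.823 + 0.72*0.449*0.177 = 0.257630
Posterior = 0.111836 / 0.257630 ≈ 0.434

Now also conditioning on bacterial infection=true:
Numerator (weight on configurations with influenza): 0.72*0.177 = 0.127440
Normalizer over all consistent configurations: 0.37*0.823 + 0.72*0.177 = 0.431950
Posterior = 0.127440 / 0.431950 ≈ 0.295
Conditioning on bacterial infection lowers the posterior on influenza: the classic explaining-away effect in a common-effect structure.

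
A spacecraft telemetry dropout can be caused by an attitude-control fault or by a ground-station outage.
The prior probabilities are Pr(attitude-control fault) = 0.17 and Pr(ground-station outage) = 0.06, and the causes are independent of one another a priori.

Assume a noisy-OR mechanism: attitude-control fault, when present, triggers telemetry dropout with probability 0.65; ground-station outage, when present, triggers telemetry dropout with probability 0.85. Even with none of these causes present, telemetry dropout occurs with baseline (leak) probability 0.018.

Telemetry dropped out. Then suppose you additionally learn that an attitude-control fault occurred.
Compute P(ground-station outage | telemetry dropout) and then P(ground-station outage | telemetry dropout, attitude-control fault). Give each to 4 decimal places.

P(ground-station outage | telemetry dropout) ≈ 0.3048; P(ground-station outage | telemetry dropout, attitude-control fault) ≈ 0.0845

Under noisy-OR, P(telemetry dropout | causes) = 1 − (1−0.018)·∏(1−qᵢ) over the active causes.
Weight on ground-station outage=true, given the evidence: 0.042464 + 0.009674 = 0.052138
Denominator P(telemetry dropout): 0.018·0.83·0.94 + 0.8527·0.83·0.06 + 0.6563·0.17·0.94 + 0.948445·0.17·0.06 = 0.171059
Posterior = 0.052138 / 0.171059 ≈ 0.3048

Now condition on the additional information:
For the numerator, keep only ground-station outage=true terms: 0.948445*0.06 = 0.056907
The normalizing constant is 0.6563*0.94 + 0.948445*0.06 = 0.673829
P(ground-station outage | telemetry dropout, attitude-control fault) = 0.056907/0.673829 ≈ 0.0845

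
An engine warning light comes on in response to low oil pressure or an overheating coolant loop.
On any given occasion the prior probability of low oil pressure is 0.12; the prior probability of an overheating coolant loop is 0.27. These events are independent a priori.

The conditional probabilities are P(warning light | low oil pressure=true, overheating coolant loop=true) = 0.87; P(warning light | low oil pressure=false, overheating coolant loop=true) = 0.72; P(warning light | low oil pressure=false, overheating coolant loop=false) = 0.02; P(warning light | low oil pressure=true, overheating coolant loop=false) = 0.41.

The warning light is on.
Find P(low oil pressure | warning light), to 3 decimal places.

P(low oil pressure | warning light) ≈ 0.258

Numerator (weight on configurations with low oil pressure): 0.035916 + 0.028188 = 0.064104
Normalizer over all consistent configurations: 0.02·0.88·0.73 + 0.72·0.88·0.27 + 0.41·0.12·0.73 + 0.87·0.12·0.27 = 0.248024
P(low oil pressure | warning light) = 0.064104/0.248024 ≈ 0.258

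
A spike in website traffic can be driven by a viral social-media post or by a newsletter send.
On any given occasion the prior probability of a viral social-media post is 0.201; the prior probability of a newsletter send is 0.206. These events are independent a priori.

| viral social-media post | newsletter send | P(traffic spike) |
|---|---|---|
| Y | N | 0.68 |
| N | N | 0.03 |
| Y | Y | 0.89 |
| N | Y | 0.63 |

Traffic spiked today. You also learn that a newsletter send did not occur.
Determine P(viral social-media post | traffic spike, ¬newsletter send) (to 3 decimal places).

P(viral social-media post | traffic spike, ¬newsletter send) ≈ 0.851

P(traffic spike | ¬newsletter send) = 0.03*0.799 + 0.68*0.201 = 0.023970 + 0.136680 = 0.160650
The viral social-media post-present share is 0.68*0.201 = 0.136680.
So P(viral social-media post | traffic spike, ¬newsletter send) = 0.136680/0.160650 ≈ 0.851.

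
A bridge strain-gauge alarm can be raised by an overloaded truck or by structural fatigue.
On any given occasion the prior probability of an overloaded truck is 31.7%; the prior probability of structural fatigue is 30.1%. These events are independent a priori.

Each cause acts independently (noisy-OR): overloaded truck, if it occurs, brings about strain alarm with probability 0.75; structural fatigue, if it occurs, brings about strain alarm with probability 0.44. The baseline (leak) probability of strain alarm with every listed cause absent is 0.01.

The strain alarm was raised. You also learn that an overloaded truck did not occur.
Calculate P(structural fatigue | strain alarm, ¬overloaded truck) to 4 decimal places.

Under noisy-OR, P(strain alarm | causes) = 1 − (1−0.01)·∏(1−qᵢ) over the active causes.
Sum P(strain alarm|·) weighted by the priors over both values of structural fatigue:
  P(strain alarm | ¬overloaded truck) = 0.01×0.699 + 0.4456×0.301
        = 0.006990 + 0.134126 = 0.141116
Keeping only the structural fatigue-present terms gives 0.134126, so
  P(structural fatigue | strain alarm, ¬overloaded truck) = 0.134126 / 0.141116 ≈ 0.9505

P(structural fatigue | strain alarm, ¬overloaded truck) ≈ 0.9505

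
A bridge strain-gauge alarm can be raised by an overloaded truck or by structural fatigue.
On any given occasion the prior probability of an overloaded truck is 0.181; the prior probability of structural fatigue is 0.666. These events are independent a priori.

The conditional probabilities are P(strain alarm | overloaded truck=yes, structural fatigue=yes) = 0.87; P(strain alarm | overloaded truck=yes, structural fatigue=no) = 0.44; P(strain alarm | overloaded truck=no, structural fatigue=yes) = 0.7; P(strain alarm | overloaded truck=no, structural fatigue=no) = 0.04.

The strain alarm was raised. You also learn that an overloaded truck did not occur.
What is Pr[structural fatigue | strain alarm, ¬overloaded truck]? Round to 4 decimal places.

P(strain alarm | ¬overloaded truck) = 0.04*0.334 + 0.7*0.666 = 0.013360 + 0.466200 = 0.479560
Restricting to configurations with structural fatigue present: 0.7*0.666 = 0.466200.
P(structural fatigue | strain alarm, ¬overloaded truck) = 0.466200 / 0.479560 ≈ 0.9721

Pr[structural fatigue | strain alarm, ¬overloaded truck] ≈ 0.9721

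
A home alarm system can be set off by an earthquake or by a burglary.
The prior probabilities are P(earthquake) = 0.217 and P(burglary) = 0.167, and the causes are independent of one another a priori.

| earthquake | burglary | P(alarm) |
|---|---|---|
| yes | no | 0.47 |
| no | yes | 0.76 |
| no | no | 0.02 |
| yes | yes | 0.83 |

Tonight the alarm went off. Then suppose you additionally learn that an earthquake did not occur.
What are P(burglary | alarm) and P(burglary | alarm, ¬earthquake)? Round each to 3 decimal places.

P(burglary | alarm) ≈ 0.569; P(burglary | alarm, ¬earthquake) ≈ 0.884

Weight on burglary=true, given the evidence: 0.099378 + 0.030078 = 0.129456
Normalizer over all consistent configurations: 0.02*0.783*0.833 + 0.76*0.783*0.167 + 0.47*0.217*0.833 + 0.83*0.217*0.167 = 0.227459
Posterior = 0.129456 / 0.227459 ≈ 0.569

With the extra evidence:
Weight on burglary=true, given the evidence: 0.76×0.167 = 0.126920
The normalizing constant is 0.02×0.833 + 0.76×0.167 = 0.143580
P(burglary | alarm, ¬earthquake) = 0.126920/0.143580 ≈ 0.884
With earthquake excluded, burglary must carry more of the explanatory weight for the alarm.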